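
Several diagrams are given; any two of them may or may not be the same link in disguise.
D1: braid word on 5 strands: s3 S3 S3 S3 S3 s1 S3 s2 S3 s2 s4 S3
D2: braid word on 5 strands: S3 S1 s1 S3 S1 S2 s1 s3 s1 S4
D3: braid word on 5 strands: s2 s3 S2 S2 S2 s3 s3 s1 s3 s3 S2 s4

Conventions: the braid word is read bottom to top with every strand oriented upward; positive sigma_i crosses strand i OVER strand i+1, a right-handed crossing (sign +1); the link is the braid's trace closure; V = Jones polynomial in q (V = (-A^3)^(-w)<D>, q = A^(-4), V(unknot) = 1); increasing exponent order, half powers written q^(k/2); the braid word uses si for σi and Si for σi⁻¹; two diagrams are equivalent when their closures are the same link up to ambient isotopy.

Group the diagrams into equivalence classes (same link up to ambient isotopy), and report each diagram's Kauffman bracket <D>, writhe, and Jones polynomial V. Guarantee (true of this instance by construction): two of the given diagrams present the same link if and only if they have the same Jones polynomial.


grouping into links: {D1} | {D2} | {D3}
V(D1) = q^-8 - 2q^-7 + 2q^-6 - 3q^-5 + 3q^-4 - 2q^-3 + 2q^-2 - q^-1 + 1  (w -2, c 12, <D> = A^-6 - A^-2 + 2A^2 - 2A^6 + 3A^10 - 3A^14 + 2A^18 - 2A^22 + A^26)
D2 (bracket A^-6; 10 crossings at w = -2): V = 1
V(D3) = -q^-2 + q^-1 - 1 + 3q - 2q^2 + 3q^3 - 2q^4 + q^5 - q^6  [12 crossings, <D> = -A^-12 + A^-8 - 2A^-4 + 3 - 2A^4 + 3A^8 - A^12 + A^16 - A^20, w = +4]
why: 3 classes among 3 diagrams; unequal V(q) rules out equality


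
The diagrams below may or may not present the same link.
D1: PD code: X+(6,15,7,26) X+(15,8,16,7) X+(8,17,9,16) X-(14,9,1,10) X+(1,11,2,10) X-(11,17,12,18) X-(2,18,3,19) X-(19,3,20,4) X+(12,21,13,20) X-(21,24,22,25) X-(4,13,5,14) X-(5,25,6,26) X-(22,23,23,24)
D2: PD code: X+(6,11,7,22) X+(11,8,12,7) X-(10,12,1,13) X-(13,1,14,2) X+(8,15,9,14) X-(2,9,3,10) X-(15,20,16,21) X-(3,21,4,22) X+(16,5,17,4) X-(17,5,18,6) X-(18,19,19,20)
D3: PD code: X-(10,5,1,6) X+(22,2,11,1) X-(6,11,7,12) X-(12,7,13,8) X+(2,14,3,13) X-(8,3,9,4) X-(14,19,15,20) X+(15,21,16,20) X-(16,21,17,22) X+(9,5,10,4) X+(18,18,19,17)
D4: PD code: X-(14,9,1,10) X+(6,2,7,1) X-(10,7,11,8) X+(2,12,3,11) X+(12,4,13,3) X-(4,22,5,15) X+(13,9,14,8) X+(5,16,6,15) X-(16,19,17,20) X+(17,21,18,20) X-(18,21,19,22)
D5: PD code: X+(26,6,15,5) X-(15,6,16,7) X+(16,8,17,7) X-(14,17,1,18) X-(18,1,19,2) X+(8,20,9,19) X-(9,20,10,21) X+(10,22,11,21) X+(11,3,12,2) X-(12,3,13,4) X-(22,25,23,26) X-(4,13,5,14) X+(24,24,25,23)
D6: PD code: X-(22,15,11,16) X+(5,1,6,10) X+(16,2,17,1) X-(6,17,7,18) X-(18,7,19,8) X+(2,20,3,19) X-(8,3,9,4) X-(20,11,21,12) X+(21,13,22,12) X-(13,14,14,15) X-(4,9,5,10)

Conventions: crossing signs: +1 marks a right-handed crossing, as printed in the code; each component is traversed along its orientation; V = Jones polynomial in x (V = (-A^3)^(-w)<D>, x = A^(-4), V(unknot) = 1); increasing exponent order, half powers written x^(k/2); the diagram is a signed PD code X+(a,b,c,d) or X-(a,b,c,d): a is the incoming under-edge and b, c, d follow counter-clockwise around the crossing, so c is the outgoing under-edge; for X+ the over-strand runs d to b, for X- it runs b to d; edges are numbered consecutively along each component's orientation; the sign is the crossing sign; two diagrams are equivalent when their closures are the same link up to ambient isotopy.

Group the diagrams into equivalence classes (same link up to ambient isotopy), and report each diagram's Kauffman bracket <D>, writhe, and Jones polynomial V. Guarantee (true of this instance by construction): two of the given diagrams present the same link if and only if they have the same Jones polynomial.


classes: {D1, D2, D3, D5, D6} | {D4}
V(D1) = x^(-7/2) - 2x^(-5/2) + x^(-3/2) - 2x^(-1/2) + x^(1/2) - x^(3/2)  [13 crossings, <D> = A^-15 - A^-11 + 2A^-7 - A^-3 + 2A - A^5, w = -3]
V(D2) = x^(-7/2) - 2x^(-5/2) + x^(-3/2) - 2x^(-1/2) + x^(1/2) - x^(3/2)  [11 crossings, <D> = A^-15 - A^-11 + 2A^-7 - A^-3 + 2A - A^5, w = -3]
D3 (bracket A^-9 - A^-5 + 2A^-1 - A^3 + 2A^7 - A^11; 11 crossings at w = -1): V = x^(-7/2) - 2x^(-5/2) + x^(-3/2) - 2x^(-1/2) + x^(1/2) - x^(3/2)
D4 (bracket -A^-15 + A^-7 + A^-3 + A; 11 crossings at w = +1): V = -x^(1/2) - x^(3/2) - x^(5/2) + x^(9/2)
V(D5) = x^(-7/2) - 2x^(-5/2) + x^(-3/2) - 2x^(-1/2) + x^(1/2) - x^(3/2)  (w -1, c 13, <D> = A^-9 - A^-5 + 2A^-1 - A^3 + 2A^7 - A^11)
V(D6) = x^(-7/2) - 2x^(-5/2) + x^(-3/2) - 2x^(-1/2) + x^(1/2) - x^(3/2)  [11 crossings, <D> = A^-15 - A^-11 + 2A^-7 - A^-3 + 2A - A^5, w = -3]
note: comparing 6 Jones polynomials yields 2 groups


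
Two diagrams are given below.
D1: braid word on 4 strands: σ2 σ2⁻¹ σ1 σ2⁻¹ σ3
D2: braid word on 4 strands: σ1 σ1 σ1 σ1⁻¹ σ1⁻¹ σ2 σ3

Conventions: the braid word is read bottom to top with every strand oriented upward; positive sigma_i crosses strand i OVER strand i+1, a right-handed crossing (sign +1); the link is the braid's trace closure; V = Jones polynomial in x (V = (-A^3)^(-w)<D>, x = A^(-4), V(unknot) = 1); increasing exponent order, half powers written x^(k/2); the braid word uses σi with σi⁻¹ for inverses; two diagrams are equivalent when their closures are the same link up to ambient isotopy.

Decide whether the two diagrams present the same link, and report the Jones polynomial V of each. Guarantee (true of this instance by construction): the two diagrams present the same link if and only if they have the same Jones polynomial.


equivalent: yes
V(D1) = 1  (w +1, c 5, <D> = -A^3)
V(D2) = 1  [7 crossings, <D> = -A^9, w = +3]
key observation: all 2 diagrams share one V(x), hence one class


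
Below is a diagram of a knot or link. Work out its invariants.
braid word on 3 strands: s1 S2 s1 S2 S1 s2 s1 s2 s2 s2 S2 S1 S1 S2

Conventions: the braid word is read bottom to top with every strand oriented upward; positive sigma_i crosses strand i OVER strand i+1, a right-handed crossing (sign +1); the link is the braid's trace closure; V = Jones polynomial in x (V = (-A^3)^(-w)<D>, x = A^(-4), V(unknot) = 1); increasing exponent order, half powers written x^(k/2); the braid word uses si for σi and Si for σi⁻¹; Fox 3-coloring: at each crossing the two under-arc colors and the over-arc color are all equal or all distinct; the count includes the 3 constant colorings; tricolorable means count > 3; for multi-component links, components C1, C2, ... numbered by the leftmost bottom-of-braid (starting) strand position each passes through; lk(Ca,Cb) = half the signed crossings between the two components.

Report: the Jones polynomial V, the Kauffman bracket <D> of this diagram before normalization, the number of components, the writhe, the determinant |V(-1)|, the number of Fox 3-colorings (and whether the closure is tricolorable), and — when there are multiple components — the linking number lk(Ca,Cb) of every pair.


V(x) = -x^-3 + 2x^-2 - 2x^-1 + 3 - 2x + 2x^2 - x^3
bracket: -A^-12 + 2A^-8 - 2A^-4 + 3 - 2A^4 + 2A^8 - A^12, w = 0
1 component, writhe 0, over 14 crossings
det 13, colorings 3 of 3^14 — not tricolorable
observation: inverse pairs cancel, leaving σ1 σ2⁻¹ σ1 σ2⁻¹ σ1⁻¹ σ2 σ1 σ2 σ2 σ1⁻¹ σ1⁻¹ σ2⁻¹


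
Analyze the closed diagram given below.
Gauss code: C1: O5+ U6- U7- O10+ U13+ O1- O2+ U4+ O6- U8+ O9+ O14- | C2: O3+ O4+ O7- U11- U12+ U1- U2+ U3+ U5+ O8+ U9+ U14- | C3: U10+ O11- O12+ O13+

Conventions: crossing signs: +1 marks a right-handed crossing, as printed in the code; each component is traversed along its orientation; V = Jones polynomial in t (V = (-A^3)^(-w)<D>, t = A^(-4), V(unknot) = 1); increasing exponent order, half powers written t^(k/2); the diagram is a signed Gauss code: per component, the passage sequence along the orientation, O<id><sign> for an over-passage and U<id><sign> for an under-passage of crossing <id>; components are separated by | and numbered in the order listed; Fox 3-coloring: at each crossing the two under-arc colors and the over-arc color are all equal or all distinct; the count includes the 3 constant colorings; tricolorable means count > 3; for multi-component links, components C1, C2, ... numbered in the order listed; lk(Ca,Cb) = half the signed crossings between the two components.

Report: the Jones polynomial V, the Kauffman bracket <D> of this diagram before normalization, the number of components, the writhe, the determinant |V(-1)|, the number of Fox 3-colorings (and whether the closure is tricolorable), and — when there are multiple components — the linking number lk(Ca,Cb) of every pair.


Jones polynomial: V(t) = t + 2t^3 + t^5
<D> = A^-8 + 2 + A^8; writhe +4
components 3, writhe +4 (14 crossings)
linking number lk(C1,C2) = +1
lk(C1,C3): +1
lk(C2,C3) = 0
3-colorings: 3 of 3^14, det 4 — not tricolorable
note: span 4 respects span(V) <= c + mu - 1 = 16 for this 3-component diagram


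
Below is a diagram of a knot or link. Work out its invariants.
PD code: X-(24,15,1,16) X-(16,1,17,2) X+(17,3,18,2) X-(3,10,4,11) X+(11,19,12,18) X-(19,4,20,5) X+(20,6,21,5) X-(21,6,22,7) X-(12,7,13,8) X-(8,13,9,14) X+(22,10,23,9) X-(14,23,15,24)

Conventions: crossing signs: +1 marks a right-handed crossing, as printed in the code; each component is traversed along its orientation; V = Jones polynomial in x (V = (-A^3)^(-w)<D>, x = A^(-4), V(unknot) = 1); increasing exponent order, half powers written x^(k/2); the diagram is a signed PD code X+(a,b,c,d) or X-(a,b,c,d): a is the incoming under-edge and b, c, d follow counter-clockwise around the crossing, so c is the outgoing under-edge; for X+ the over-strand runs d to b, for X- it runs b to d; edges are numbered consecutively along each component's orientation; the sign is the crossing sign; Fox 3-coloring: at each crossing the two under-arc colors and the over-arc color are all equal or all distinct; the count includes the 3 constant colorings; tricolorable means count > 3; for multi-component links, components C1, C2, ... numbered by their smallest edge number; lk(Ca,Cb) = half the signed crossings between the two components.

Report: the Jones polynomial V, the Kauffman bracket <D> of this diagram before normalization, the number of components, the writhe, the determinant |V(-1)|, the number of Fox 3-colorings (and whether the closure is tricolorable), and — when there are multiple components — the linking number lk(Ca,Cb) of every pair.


V(x) = x^-7 - 2x^-6 + 2x^-5 - 3x^-4 + 3x^-3 - 2x^-2 + 2x^-1
bracket: 2A^-8 - 2A^-4 + 3 - 3A^4 + 2A^8 - 2A^12 + A^16, w = -4
1 component, writhe -4, over 12 crossings
det 15, colorings 9 of 3^12 — tricolorable
observation: w = -4 shifts under R1 moves; the (-A^3)^(4) factor cancels that in V


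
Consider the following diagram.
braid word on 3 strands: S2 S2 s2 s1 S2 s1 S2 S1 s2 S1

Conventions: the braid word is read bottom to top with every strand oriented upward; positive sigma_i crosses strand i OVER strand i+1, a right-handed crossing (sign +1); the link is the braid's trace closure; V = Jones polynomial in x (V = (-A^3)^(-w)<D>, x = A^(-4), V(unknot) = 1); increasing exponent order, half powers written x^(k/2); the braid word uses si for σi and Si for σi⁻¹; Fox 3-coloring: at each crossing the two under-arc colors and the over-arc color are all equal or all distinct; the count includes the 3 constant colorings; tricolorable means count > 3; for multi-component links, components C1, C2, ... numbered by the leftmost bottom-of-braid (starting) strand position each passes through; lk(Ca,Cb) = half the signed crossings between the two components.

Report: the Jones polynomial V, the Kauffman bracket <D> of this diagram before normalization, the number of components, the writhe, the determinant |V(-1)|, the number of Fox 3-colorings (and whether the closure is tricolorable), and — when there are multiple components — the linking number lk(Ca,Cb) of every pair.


V = -x^-5 + x^-4 - x^-3 + 2x^-2 - x^-1 + 2 - x
<D> = -A^-10 + 2A^-6 - A^-2 + 2A^2 - A^6 + A^10 - A^14 (w = -2)
1 component over 10 crossings, w = -2
9 Fox colorings among 3^10, |V(-1)| = 9: tricolorable
why: det 9 = |V(-1)|; divisible by 3, so tricolorable


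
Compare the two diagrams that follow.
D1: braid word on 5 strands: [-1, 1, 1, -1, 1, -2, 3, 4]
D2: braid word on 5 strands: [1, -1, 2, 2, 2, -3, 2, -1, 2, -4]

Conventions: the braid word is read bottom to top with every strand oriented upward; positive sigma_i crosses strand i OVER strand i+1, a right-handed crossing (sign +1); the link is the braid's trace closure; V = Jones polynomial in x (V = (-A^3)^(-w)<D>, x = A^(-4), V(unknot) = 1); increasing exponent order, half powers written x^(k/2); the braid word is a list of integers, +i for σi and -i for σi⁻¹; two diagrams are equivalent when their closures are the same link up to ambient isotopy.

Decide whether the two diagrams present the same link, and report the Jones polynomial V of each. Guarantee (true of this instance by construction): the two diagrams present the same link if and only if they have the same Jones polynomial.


same link: no
V(D1) = 1  [8 crossings, <D> = A^6, w = +2]
V(D2) = x^2 + x^4 - x^5 + x^6 - x^7  (w +2, c 10, <D> = -A^-22 + A^-18 - A^-14 + A^-10 + A^-2)
note: 2 values of V(x) split the 2 diagrams


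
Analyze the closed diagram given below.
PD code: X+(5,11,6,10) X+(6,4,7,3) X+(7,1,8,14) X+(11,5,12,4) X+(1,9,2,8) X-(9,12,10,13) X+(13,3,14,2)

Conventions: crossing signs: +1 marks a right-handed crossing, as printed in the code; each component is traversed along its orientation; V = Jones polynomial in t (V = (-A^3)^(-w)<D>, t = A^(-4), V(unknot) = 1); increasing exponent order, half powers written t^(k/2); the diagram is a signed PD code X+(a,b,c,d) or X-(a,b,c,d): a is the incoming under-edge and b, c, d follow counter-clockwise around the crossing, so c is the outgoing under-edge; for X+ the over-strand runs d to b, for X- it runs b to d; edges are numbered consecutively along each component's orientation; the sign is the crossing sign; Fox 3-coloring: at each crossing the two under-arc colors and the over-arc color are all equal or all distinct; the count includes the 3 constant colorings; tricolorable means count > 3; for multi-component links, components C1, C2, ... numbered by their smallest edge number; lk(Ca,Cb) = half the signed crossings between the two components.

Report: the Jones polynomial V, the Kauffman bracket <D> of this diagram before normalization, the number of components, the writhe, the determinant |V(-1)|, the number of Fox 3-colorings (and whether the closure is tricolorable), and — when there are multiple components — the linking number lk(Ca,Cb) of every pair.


Jones polynomial: V(t) = t - t^2 + 2t^3 - t^4 + t^5 - t^6
<D> = A^-9 - A^-5 + A^-1 - 2A^3 + A^7 - A^11; writhe +5
components 1, writhe +5 (7 crossings)
3-colorings: 3 of 3^7, det 7 — not tricolorable
note: |V(-1)| = 7: so not tricolorable, since 3 does not divide 7


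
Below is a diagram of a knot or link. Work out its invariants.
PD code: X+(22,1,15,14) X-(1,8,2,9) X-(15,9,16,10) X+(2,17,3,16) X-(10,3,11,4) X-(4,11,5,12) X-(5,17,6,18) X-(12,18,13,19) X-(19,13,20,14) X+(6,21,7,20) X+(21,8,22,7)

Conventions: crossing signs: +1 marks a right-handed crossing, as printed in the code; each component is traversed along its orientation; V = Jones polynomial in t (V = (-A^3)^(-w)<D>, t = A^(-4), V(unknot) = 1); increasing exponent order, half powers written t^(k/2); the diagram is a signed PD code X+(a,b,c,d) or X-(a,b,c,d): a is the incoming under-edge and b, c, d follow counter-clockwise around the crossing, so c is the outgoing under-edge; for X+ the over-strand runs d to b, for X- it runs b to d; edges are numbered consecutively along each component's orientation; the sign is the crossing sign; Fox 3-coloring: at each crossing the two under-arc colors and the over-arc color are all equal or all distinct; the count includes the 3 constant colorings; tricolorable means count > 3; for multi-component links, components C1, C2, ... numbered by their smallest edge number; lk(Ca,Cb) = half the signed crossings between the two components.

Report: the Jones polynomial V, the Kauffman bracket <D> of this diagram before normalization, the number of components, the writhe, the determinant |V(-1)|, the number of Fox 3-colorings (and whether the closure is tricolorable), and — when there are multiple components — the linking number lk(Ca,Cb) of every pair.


Jones polynomial: V(t) = t^(-11/2) - t^(-9/2) + t^(-7/2) - 2t^(-5/2) + t^(-3/2) - 2t^(-1/2)
<D> = 2A^-7 - A^-3 + 2A - A^5 + A^9 - A^13; writhe -3
components 2, writhe -3 (11 crossings)
linking number lk(C1,C2) = 0
3-colorings: 3 of 3^11, det 8 — not tricolorable
note: det 8 = |V(-1)|; not divisible by 3, so not tricolorable


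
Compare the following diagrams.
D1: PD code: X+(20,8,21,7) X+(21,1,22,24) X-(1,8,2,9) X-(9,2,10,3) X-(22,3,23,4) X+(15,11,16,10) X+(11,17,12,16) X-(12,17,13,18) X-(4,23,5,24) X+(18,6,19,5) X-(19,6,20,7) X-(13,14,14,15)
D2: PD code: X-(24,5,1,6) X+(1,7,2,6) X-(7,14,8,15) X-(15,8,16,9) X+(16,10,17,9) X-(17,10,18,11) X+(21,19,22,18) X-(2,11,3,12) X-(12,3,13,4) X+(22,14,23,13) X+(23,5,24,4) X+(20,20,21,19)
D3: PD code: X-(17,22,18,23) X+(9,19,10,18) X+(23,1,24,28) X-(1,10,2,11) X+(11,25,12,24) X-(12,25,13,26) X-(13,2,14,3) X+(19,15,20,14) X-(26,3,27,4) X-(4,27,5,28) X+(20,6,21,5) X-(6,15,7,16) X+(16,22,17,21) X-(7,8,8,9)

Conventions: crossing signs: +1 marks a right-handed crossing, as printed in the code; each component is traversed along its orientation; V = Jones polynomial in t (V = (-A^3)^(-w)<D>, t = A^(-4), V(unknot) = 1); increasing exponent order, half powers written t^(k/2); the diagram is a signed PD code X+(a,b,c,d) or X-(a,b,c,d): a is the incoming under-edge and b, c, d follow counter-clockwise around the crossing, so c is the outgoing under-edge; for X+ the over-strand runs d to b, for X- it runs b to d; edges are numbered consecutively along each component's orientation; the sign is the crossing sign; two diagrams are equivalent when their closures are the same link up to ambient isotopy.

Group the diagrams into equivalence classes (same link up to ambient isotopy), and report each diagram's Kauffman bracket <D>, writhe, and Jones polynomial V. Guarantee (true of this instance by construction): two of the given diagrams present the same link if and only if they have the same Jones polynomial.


grouping into links: {D1, D2, D3}
V(D1) = -t^-4 + t^-3 + t^-1  (w -2, c 12, <D> = A^-2 + A^6 - A^10)
V(D2) = -t^-4 + t^-3 + t^-1  [12 crossings, <D> = A^4 + A^12 - A^16, w = 0]
V(D3) = -t^-4 + t^-3 + t^-1  [14 crossings, <D> = A^-2 + A^6 - A^10, w = -2]
why: one V(t) for all 3 diagrams — one class (guaranteed)


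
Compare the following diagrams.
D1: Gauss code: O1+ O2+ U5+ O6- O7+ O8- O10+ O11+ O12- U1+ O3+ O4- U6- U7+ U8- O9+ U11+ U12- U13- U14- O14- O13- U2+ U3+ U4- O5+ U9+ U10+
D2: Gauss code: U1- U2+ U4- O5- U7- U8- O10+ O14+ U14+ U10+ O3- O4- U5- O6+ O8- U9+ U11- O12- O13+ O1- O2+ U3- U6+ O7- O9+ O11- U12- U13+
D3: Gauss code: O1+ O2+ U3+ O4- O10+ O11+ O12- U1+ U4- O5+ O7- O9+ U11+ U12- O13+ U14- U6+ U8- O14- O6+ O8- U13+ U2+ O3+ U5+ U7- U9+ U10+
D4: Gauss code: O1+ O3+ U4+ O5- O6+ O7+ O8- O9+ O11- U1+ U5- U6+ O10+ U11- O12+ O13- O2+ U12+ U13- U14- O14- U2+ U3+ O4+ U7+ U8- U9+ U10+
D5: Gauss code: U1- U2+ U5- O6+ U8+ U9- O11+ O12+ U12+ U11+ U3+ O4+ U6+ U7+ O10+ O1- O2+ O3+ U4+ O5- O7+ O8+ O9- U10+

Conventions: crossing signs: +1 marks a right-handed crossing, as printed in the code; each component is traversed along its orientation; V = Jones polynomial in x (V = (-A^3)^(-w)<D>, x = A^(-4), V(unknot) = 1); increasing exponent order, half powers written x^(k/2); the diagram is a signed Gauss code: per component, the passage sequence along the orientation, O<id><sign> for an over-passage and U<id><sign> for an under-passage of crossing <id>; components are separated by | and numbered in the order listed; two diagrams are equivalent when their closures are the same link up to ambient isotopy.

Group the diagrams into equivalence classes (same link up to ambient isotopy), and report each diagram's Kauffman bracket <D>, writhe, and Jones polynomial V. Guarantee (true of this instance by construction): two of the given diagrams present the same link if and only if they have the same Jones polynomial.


grouping into links: {D1, D3, D4, D5} | {D2}
V(D1) = x - x^2 + 2x^3 - x^4 + x^5 - x^6  (w +2, c 14, <D> = -A^-18 + A^-14 - A^-10 + 2A^-6 - A^-2 + A^2)
V(D2) = -x^-6 + x^-5 - x^-4 + 2x^-3 - x^-2 + x^-1  (w -2, c 14, <D> = A^-2 - A^2 + 2A^6 - A^10 + A^14 - A^18)
D3 (bracket -A^-12 + A^-8 - A^-4 + 2 - A^4 + A^8; 14 crossings at w = +4): V = x - x^2 + 2x^3 - x^4 + x^5 - x^6
D4 (bracket -A^-12 + A^-8 - A^-4 + 2 - A^4 + A^8; 14 crossings at w = +4): V = x - x^2 + 2x^3 - x^4 + x^5 - x^6
D5 (bracket -A^-6 + A^-2 - A^2 + 2A^6 - A^10 + A^14; 12 crossings at w = +6): V = x - x^2 + 2x^3 - x^4 + x^5 - x^6
why: 2 classes among 5 diagrams; unequal V(x) rules out equality


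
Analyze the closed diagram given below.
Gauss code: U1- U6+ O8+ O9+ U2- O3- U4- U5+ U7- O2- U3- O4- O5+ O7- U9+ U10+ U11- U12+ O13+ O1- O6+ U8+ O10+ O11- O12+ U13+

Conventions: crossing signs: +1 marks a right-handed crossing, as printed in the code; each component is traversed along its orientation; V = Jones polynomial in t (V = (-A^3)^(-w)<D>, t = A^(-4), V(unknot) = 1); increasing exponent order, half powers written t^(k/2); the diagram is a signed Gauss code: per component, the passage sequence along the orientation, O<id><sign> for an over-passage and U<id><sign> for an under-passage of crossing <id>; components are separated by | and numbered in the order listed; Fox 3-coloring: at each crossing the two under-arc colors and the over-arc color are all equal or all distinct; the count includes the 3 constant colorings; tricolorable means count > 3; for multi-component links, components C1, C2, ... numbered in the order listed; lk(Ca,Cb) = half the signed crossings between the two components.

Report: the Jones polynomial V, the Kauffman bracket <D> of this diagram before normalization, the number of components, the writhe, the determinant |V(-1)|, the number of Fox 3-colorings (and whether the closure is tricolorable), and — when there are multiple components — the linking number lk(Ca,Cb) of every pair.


V(t) = -t^-3 + t^-2 - t^-1 + 3 - t + t^2 - t^3
bracket: A^-9 - A^-5 + A^-1 - 3A^3 + A^7 - A^11 + A^15, w = +1
1 component, writhe +1, over 13 crossings
det 9, colorings 27 of 3^13 — tricolorable
observation: det 9 = |V(-1)|; divisible by 3, so tricolorable


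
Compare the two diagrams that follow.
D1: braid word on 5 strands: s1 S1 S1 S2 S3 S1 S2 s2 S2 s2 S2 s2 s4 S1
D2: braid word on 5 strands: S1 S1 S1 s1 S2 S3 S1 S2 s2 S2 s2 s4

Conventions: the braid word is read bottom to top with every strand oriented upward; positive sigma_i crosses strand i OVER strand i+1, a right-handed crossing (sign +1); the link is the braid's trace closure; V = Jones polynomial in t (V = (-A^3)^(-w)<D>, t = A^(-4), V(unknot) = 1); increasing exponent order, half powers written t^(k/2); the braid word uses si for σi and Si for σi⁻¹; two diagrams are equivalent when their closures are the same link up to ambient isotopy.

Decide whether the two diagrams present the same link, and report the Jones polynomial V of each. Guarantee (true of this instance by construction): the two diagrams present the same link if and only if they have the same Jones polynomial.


equivalent: yes
V(D1) = -t^-4 + t^-3 + t^-1  (w -4, c 14, <D> = A^-8 + 1 - A^4)
V(D2) = -t^-4 + t^-3 + t^-1  [12 crossings, <D> = A^-8 + 1 - A^4, w = -4]
key observation: one V(t) for all 2 diagrams — one class (guaranteed)


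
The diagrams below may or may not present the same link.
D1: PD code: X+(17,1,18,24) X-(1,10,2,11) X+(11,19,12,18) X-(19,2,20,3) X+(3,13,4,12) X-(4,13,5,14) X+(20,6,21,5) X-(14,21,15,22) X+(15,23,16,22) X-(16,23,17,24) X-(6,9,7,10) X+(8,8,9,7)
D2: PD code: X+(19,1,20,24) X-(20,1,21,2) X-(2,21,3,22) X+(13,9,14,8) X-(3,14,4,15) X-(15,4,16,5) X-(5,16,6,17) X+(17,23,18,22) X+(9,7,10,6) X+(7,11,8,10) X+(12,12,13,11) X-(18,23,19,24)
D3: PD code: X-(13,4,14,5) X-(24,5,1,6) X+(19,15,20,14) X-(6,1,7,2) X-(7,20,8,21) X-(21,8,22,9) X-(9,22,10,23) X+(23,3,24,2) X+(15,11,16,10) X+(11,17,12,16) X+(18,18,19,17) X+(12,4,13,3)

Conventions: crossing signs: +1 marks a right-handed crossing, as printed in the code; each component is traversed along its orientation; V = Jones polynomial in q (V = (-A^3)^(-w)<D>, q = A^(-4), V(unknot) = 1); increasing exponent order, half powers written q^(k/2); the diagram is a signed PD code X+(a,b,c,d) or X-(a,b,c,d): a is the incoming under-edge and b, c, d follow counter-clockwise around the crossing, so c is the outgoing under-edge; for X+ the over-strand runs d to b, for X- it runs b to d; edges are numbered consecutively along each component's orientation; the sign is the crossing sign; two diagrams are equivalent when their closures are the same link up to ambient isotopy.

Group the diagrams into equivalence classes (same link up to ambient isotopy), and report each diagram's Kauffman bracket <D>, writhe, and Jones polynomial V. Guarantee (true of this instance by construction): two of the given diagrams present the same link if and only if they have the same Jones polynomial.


grouping into links: {D1} | {D2, D3}
V(D1) = 1  (w 0, c 12, <D> = 1)
D2 (bracket -A^-12 + A^-8 - A^-4 + 3 - A^4 + A^8 - A^12; 12 crossings at w = 0): V = -q^-3 + q^-2 - q^-1 + 3 - q + q^2 - q^3
V(D3) = -q^-3 + q^-2 - q^-1 + 3 - q + q^2 - q^3  (w 0, c 12, <D> = -A^-12 + A^-8 - A^-4 + 3 - A^4 + A^8 - A^12)
key observation: 2 classes among 3 diagrams; unequal V(q) rules out equality


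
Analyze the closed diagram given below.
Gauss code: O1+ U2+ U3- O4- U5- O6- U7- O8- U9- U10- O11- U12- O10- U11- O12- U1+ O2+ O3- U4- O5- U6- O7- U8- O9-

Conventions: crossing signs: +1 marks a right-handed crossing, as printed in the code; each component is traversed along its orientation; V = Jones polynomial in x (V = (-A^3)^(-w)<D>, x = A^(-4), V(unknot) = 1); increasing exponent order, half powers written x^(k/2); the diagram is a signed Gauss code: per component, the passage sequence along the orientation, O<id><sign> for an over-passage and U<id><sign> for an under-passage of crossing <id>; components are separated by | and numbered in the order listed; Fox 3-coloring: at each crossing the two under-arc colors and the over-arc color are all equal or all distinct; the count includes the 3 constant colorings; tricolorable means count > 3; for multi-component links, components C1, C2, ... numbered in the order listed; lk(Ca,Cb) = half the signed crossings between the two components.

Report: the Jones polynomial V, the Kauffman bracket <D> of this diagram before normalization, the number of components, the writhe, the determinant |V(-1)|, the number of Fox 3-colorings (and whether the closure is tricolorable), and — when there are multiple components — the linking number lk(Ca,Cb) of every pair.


Jones polynomial: V(x) = x^-11 - 2x^-10 + 2x^-9 - 3x^-8 + 2x^-7 - 2x^-6 + 2x^-5 + x^-3
<D> = A^-12 + 2A^-4 - 2 + 2A^4 - 3A^8 + 2A^12 - 2A^16 + A^20; writhe -8
components 1, writhe -8 (12 crossings)
3-colorings: 9 of 3^12, det 15 — tricolorable
note: w = -8 shifts under R1 moves; the (-A^3)^(8) factor cancels that in V


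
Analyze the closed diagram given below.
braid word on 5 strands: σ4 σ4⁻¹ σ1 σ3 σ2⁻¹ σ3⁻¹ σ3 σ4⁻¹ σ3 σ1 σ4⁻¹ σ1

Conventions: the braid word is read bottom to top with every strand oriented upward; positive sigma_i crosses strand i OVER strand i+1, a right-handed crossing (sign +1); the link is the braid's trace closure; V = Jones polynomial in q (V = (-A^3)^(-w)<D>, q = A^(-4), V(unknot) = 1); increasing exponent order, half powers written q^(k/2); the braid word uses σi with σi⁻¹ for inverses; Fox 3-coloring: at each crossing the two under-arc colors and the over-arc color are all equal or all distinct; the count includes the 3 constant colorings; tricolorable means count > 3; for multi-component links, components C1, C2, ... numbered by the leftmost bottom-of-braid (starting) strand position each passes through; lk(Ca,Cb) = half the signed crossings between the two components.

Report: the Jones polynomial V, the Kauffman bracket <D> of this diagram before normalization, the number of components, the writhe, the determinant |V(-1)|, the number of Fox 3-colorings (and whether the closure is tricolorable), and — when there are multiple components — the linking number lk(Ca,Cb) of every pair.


V(q) = q^-1 - 1 + 2q - 3q^2 + 3q^3 - 2q^4 + 2q^5 - q^6
bracket: -A^-18 + 2A^-14 - 2A^-10 + 3A^-6 - 3A^-2 + 2A^2 - A^6 + A^10, w = +2
1 component, writhe +2, over 12 crossings
det 15, colorings 9 of 3^12 — tricolorable
observation: |V(-1)| = 15: so tricolorable, since 3 divides 15


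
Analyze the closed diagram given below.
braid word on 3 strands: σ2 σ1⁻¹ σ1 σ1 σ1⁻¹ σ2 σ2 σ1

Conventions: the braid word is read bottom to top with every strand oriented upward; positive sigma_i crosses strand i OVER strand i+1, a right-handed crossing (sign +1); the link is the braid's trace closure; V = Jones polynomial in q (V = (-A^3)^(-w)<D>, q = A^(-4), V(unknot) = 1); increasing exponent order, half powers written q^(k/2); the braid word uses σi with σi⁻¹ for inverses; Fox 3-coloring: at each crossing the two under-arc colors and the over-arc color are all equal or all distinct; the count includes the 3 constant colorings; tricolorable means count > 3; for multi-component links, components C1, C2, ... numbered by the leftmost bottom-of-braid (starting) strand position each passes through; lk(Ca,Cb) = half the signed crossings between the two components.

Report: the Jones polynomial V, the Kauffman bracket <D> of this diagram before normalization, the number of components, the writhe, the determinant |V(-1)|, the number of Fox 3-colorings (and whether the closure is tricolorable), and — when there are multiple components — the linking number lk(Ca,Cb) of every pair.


Jones polynomial: V(q) = q + q^3 - q^4
<D> = -A^-4 + 1 + A^8; writhe +4
components 1, writhe +4 (8 crossings)
3-colorings: 9 of 3^8, det 3 — tricolorable
note: V spans 3 powers of q: at least 3 crossings in any diagram


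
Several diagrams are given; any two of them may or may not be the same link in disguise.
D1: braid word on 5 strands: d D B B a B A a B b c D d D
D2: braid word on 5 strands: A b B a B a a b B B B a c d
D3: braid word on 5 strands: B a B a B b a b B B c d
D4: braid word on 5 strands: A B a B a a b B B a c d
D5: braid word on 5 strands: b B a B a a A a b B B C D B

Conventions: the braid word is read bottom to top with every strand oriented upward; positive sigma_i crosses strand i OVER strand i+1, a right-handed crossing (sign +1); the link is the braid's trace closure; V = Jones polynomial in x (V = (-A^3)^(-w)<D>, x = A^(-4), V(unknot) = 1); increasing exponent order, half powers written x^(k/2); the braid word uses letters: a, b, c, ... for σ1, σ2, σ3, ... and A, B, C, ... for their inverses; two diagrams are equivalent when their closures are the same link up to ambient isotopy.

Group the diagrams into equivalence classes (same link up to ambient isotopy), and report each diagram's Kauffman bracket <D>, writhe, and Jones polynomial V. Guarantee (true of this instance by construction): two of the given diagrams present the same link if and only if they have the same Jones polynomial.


classes: {D1} | {D2, D3, D4, D5}
V(D1) = -x^-4 + x^-3 + x^-1  [14 crossings, <D> = A^-2 + A^6 - A^10, w = -2]
V(D2) = -x^-3 + 2x^-2 - 2x^-1 + 3 - 2x + 2x^2 - x^3  (w +2, c 14, <D> = -A^-6 + 2A^-2 - 2A^2 + 3A^6 - 2A^10 + 2A^14 - A^18)
V(D3) = -x^-3 + 2x^-2 - 2x^-1 + 3 - 2x + 2x^2 - x^3  (w +2, c 12, <D> = -A^-6 + 2A^-2 - 2A^2 + 3A^6 - 2A^10 + 2A^14 - A^18)
V(D4) = -x^-3 + 2x^-2 - 2x^-1 + 3 - 2x + 2x^2 - x^3  (w +2, c 12, <D> = -A^-6 + 2A^-2 - 2A^2 + 3A^6 - 2A^10 + 2A^14 - A^18)
V(D5) = -x^-3 + 2x^-2 - 2x^-1 + 3 - 2x + 2x^2 - x^3  [14 crossings, <D> = -A^-18 + 2A^-14 - 2A^-10 + 3A^-6 - 2A^-2 + 2A^2 - A^6, w = -2]
insight: V(x) takes 2 values over 5 diagrams, fixing the grouping


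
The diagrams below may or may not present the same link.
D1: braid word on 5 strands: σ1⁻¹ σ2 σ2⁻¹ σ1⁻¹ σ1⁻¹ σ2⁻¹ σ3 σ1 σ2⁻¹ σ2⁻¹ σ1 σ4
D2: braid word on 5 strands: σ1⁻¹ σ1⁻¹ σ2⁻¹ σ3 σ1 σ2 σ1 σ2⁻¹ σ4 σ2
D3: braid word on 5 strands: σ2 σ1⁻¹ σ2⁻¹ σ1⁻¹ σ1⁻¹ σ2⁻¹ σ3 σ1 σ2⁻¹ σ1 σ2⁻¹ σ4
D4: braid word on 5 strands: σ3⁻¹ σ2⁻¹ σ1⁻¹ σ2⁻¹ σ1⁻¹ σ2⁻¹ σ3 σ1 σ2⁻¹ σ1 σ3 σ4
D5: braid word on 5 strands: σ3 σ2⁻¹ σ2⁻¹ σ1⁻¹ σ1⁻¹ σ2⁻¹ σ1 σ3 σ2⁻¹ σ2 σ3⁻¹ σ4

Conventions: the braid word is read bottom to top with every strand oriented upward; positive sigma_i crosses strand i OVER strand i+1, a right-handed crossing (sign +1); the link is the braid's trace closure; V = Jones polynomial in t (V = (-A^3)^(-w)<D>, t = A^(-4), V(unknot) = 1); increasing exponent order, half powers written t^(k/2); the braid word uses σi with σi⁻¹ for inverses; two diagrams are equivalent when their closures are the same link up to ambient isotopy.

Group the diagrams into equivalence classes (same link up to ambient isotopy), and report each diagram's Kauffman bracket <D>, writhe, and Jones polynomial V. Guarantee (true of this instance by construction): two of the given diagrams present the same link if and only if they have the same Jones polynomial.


classes: {D1, D3, D4, D5} | {D2}
V(D1) = -t^-6 + t^-5 - t^-4 + 2t^-3 - t^-2 + t^-1  [12 crossings, <D> = A^-2 - A^2 + 2A^6 - A^10 + A^14 - A^18, w = -2]
D2 (bracket A^6; 10 crossings at w = +2): V = 1
V(D3) = -t^-6 + t^-5 - t^-4 + 2t^-3 - t^-2 + t^-1  (w -2, c 12, <D> = A^-2 - A^2 + 2A^6 - A^10 + A^14 - A^18)
V(D4) = -t^-6 + t^-5 - t^-4 + 2t^-3 - t^-2 + t^-1  [12 crossings, <D> = A^-2 - A^2 + 2A^6 - A^10 + A^14 - A^18, w = -2]
V(D5) = -t^-6 + t^-5 - t^-4 + 2t^-3 - t^-2 + t^-1  (w -2, c 12, <D> = A^-2 - A^2 + 2A^6 - A^10 + A^14 - A^18)
note: comparing 5 Jones polynomials yields 2 groups


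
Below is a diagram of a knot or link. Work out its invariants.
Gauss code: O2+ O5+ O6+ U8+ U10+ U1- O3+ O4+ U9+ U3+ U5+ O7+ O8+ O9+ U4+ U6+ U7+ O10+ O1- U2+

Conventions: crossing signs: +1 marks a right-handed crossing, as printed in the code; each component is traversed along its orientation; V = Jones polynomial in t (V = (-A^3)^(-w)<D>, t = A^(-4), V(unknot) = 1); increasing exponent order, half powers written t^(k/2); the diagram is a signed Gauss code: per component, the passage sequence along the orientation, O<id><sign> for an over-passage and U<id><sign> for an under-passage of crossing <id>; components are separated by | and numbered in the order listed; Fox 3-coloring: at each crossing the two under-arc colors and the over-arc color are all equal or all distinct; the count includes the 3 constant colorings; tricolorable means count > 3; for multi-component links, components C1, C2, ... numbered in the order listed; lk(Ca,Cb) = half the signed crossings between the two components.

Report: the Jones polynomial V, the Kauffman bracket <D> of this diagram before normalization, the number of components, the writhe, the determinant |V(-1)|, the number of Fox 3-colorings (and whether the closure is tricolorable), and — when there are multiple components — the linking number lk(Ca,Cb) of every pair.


V(t) = t^2 + t^4 - t^5 + t^6 - t^7
bracket: -A^-4 + 1 - A^4 + A^8 + A^16, w = +8
1 component, writhe +8, over 10 crossings
det 5, colorings 3 of 3^10 — not tricolorable
observation: w = +8 (over 10 crossings) is diagram-only; (-A^3)^(-8) removes it from V


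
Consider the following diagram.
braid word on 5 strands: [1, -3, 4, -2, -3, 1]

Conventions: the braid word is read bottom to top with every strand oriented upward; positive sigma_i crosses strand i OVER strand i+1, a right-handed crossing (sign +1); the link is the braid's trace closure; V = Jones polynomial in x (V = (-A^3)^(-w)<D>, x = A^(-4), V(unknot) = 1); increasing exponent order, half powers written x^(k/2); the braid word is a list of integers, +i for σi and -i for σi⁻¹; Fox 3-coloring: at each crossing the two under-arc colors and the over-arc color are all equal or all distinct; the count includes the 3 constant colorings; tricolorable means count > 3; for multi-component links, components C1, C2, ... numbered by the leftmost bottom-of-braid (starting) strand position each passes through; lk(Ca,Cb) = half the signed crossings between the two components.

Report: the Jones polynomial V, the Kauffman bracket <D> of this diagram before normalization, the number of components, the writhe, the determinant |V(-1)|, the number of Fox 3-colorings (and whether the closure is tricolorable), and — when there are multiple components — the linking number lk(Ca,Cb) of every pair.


V(x) = x^-2 + 2 + x^2
bracket: A^-8 + 2 + A^8, w = 0
3 components, writhe 0, over 6 crossings
lk(C1,C2) = +1
linking number lk(C1,C3) = -1
lk(C2,C3): 0
det 4, colorings 3 of 3^6 — not tricolorable
observation: span 4 respects span(V) <= c + mu - 1 = 8 for this 3-component diagram


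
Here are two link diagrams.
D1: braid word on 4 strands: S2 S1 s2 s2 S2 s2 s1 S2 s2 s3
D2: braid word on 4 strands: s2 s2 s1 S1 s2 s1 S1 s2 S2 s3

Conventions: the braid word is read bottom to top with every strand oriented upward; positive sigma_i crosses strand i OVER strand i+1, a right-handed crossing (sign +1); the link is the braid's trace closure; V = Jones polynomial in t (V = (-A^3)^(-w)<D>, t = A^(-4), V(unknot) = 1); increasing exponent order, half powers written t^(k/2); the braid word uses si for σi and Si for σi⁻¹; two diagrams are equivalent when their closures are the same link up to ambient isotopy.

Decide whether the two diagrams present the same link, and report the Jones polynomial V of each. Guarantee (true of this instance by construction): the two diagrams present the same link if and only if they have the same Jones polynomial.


equivalent: no
V(D1) = -t^(1/2) - t^(5/2)  (w +2, c 10, <D> = -A^-4 - A^4)
V(D2) = -t^(1/2) - t^(3/2) - t^(5/2) + t^(9/2)  [10 crossings, <D> = A^-6 - A^2 - A^6 - A^10, w = +4]
key observation: 2 classes among 2 diagrams; unequal V(t) rules out equality


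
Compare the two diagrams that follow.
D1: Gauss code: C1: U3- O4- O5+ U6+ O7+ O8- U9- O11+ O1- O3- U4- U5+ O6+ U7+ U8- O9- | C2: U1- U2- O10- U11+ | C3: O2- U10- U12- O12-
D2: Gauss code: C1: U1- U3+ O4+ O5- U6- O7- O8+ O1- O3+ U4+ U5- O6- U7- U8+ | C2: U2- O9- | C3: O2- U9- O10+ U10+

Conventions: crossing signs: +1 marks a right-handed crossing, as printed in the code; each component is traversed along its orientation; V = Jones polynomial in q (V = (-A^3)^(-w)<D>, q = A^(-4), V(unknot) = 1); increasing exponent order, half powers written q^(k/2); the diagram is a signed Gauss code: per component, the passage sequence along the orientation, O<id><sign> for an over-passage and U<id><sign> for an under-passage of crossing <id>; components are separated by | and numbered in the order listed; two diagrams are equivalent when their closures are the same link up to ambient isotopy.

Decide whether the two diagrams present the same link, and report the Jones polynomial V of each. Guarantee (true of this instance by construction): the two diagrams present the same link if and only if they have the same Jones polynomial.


equivalent: yes
D1 (bracket A^-12 + A^-8 + A^-4 + 1; 12 crossings at w = -4): V = q^-3 + q^-2 + q^-1 + 1
V(D2) = q^-3 + q^-2 + q^-1 + 1  [10 crossings, <D> = A^-6 + A^-2 + A^2 + A^6, w = -2]
observation: Reidemeister moves carry D1 (12 crossings) to D2 (10)


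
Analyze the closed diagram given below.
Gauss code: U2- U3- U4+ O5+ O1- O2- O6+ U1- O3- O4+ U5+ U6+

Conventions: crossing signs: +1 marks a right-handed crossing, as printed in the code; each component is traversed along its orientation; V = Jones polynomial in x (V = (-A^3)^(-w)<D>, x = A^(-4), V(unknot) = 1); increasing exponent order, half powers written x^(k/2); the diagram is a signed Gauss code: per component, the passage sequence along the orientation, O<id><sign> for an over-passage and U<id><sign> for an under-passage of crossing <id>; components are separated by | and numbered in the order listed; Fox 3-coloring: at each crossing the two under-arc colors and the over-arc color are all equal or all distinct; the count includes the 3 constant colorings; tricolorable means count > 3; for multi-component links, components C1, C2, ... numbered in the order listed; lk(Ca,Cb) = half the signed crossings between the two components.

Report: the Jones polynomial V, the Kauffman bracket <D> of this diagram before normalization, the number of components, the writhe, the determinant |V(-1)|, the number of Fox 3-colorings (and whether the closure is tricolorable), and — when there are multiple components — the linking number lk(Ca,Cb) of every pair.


Jones polynomial: V(x) = 1
<D> = 1; writhe 0
components 1, writhe 0 (6 crossings)
3-colorings: 3 of 3^6, det 1 — not tricolorable
note: |V(-1)| = 1: so not tricolorable, since 3 does not divide 1
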